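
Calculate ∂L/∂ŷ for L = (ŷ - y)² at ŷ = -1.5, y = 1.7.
∂L/∂ŷ = -6.4

∂L/∂ŷ = 2(ŷ - y) = 2(-1.5 - 1.7) = 2(-3.2) = -6.4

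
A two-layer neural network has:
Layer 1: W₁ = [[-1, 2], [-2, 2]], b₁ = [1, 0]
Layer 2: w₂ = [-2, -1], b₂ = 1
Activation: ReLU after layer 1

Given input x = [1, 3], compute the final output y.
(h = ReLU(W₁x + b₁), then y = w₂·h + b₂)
y = -15

Layer 1 pre-activation: z₁ = [6, 4]
After ReLU: h = [6, 4]
Layer 2 output: y = -2×6 + -1×4 + 1 = -15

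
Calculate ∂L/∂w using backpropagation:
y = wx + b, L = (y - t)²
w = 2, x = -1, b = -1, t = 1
∂L/∂w = 8

y = wx + b = (2)(-1) + -1 = -3
∂L/∂y = 2(y - t) = 2(-3 - 1) = -8
∂y/∂w = x = -1
∂L/∂w = ∂L/∂y · ∂y/∂w = -8 × -1 = 8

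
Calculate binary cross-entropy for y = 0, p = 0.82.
L = 1.715

L = -0·log(0.82) - 1·log(0.18) = -log(0.18) = 1.715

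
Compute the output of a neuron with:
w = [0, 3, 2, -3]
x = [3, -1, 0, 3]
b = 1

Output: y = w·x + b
y = -11

y = (0)(3) + (3)(-1) + (2)(0) + (-3)(3) + 1 = -11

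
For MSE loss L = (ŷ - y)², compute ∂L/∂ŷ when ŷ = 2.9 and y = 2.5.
∂L/∂ŷ = 0.8

∂L/∂ŷ = 2(ŷ - y) = 2(2.9 - 2.5) = 2(0.4) = 0.8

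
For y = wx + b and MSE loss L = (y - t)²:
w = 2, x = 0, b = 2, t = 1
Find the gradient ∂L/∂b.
∂L/∂b = 2

y = wx + b = (2)(0) + 2 = 2
∂L/∂y = 2(y - t) = 2(2 - 1) = 2
∂y/∂b = 1
∂L/∂b = ∂L/∂y · ∂y/∂b = 2 × 1 = 2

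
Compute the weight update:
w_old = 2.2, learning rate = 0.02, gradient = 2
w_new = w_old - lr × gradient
w_new = 2.16

w_new = w - η·∂L/∂w = 2.2 - 0.02×(2) = 2.2 - (0.04) = 2.16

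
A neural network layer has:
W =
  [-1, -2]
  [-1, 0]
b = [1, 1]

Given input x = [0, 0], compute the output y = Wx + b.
y = [1, 1]

Wx = [-1×0 + -2×0, -1×0 + 0×0]
   = [0, 0]
y = Wx + b = [0 + 1, 0 + 1] = [1, 1]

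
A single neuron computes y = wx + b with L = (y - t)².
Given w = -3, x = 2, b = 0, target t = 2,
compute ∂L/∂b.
∂L/∂b = -16

y = wx + b = (-3)(2) + 0 = -6
∂L/∂y = 2(y - t) = 2(-6 - 2) = -16
∂y/∂b = 1
∂L/∂b = ∂L/∂y · ∂y/∂b = -16 × 1 = -16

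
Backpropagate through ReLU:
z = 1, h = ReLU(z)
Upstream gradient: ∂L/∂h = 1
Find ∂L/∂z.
∂L/∂z = 1

h = ReLU(1) = 1
Since z > 0: ∂h/∂z = 1
∂L/∂z = ∂L/∂h · ∂h/∂z = 1 × 1 = 1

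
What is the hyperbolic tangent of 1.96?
0.9611

tanh(1.96) = (e^(1.96) - e^(-1.96))/(e^(1.96) + e^(-1.96)) = 0.9611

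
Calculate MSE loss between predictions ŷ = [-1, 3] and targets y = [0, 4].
MSE = 1

MSE = (1/2)((-1-0)² + (3-4)²) = (1/2)(1 + 1) = 1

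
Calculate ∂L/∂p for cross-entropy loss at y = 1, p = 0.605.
∂L/∂p = -1.653

∂L/∂p = -y/p + (1-y)/(1-p) = -1/0.605 + 0 = -1.653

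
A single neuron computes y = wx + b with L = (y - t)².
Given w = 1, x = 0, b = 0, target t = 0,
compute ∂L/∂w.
∂L/∂w = 0

y = wx + b = (1)(0) + 0 = 0
∂L/∂y = 2(y - t) = 2(0 - 0) = 0
∂y/∂w = x = 0
∂L/∂w = ∂L/∂y · ∂y/∂w = 0 × 0 = 0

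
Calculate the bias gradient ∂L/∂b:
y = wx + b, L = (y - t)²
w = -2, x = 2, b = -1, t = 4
∂L/∂b = -18

y = wx + b = (-2)(2) + -1 = -5
∂L/∂y = 2(y - t) = 2(-5 - 4) = -18
∂y/∂b = 1
∂L/∂b = ∂L/∂y · ∂y/∂b = -18 × 1 = -18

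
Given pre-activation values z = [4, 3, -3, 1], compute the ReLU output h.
h = [4, 3, 0, 1]

ReLU applied element-wise: max(0,4)=4, max(0,3)=3, max(0,-3)=0, max(0,1)=1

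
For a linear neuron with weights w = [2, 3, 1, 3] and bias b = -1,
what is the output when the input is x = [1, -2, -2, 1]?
y = -4

y = (2)(1) + (3)(-2) + (1)(-2) + (3)(1) + -1 = -4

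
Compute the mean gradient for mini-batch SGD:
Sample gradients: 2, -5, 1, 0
Average gradient = -0.5

Average = (1/4)(2 + -5 + 1 + 0) = -2/4 = -0.5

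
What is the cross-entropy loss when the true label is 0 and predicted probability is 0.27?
L = 0.3147

L = -0·log(0.27) - 1·log(0.73) = -log(0.73) = 0.3147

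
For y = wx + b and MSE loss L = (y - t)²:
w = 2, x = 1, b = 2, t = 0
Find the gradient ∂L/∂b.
∂L/∂b = 8

y = wx + b = (2)(1) + 2 = 4
∂L/∂y = 2(y - t) = 2(4 - 0) = 8
∂y/∂b = 1
∂L/∂b = ∂L/∂y · ∂y/∂b = 8 × 1 = 8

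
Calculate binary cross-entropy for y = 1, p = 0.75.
L = 0.2877

L = -1·log(0.75) - 0·log(0.25) = -log(0.75) = 0.2877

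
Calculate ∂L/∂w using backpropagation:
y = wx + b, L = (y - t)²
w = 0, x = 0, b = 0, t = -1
∂L/∂w = 0

y = wx + b = (0)(0) + 0 = 0
∂L/∂y = 2(y - t) = 2(0 - -1) = 2
∂y/∂w = x = 0
∂L/∂w = ∂L/∂y · ∂y/∂w = 2 × 0 = 0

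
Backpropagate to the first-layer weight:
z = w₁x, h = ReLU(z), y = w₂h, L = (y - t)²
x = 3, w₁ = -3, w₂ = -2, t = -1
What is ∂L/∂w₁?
∂L/∂w₁ = 0

Forward pass:
z = w₁x = -3×3 = -9
h = ReLU(-9) = 0
y = w₂h = -2×0 = 0

Backward pass:
∂L/∂y = 2(y - t) = 2(0 - -1) = 2
∂y/∂h = w₂ = -2
∂h/∂z = 0 (ReLU derivative)
∂z/∂w₁ = x = 3

∂L/∂w₁ = 2 × -2 × 0 × 3 = 0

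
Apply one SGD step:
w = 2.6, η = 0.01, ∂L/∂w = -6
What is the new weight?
w_new = 2.66

w_new = w - η·∂L/∂w = 2.6 - 0.01×(-6) = 2.6 - (-0.06) = 2.66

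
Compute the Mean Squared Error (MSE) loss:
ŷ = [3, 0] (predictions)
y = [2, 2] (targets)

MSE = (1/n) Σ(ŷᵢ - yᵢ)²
MSE = 2.5

MSE = (1/2)((3-2)² + (0-2)²) = (1/2)(1 + 4) = 2.5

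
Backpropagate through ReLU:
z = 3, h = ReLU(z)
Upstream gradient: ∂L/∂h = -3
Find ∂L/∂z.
∂L/∂z = -3

h = ReLU(3) = 3
Since z > 0: ∂h/∂z = 1
∂L/∂z = ∂L/∂h · ∂h/∂z = -3 × 1 = -3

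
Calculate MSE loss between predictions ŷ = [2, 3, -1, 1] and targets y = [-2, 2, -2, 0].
MSE = 4.75

MSE = (1/4)((2--2)² + (3-2)² + (-1--2)² + (1-0)²) = (1/4)(16 + 1 + 1 + 1) = 4.75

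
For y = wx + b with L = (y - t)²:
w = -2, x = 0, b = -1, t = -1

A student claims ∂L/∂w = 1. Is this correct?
Incorrect

y = (-2)(0) + -1 = -1
∂L/∂y = 2(y - t) = 2(-1 - -1) = 0
∂y/∂w = x = 0
∂L/∂w = 0 × 0 = 0

Claimed value: 1
Incorrect: The correct gradient is 0.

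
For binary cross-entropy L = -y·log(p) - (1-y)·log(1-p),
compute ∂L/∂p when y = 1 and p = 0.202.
∂L/∂p = -4.95

∂L/∂p = -y/p + (1-y)/(1-p) = -1/0.202 + 0 = -4.95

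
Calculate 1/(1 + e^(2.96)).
0.04927

sigmoid(-2.96) = 1/(1 + e^(2.96)) = 1/(1 + 19.3) = 0.04927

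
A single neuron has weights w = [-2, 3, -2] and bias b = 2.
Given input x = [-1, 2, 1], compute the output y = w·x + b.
y = 8

y = (-2)(-1) + (3)(2) + (-2)(1) + 2 = 8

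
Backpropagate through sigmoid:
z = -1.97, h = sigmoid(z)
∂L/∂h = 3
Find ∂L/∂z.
∂L/∂z = 0.3222

σ(-1.97) = 0.1224
σ'(-1.97) = σ(-1.97)(1 - σ(-1.97)) = 0.1224 × 0.8776 = 0.1074
∂L/∂z = ∂L/∂h · σ'(z) = 3 × 0.1074 = 0.3222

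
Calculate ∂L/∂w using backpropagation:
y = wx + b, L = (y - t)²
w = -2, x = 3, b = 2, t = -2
∂L/∂w = -12

y = wx + b = (-2)(3) + 2 = -4
∂L/∂y = 2(y - t) = 2(-4 - -2) = -4
∂y/∂w = x = 3
∂L/∂w = ∂L/∂y · ∂y/∂w = -4 × 3 = -12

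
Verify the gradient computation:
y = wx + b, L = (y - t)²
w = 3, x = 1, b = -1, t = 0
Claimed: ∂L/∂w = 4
Correct

y = (3)(1) + -1 = 2
∂L/∂y = 2(y - t) = 2(2 - 0) = 4
∂y/∂w = x = 1
∂L/∂w = 4 × 1 = 4

Claimed value: 4
Correct: The correct gradient is 4.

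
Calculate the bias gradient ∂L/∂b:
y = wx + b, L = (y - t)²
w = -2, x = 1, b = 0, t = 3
∂L/∂b = -10

y = wx + b = (-2)(1) + 0 = -2
∂L/∂y = 2(y - t) = 2(-2 - 3) = -10
∂y/∂b = 1
∂L/∂b = ∂L/∂y · ∂y/∂b = -10 × 1 = -10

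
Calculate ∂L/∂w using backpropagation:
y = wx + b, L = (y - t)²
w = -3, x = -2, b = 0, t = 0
∂L/∂w = -24

y = wx + b = (-3)(-2) + 0 = 6
∂L/∂y = 2(y - t) = 2(6 - 0) = 12
∂y/∂w = x = -2
∂L/∂w = ∂L/∂y · ∂y/∂w = 12 × -2 = -24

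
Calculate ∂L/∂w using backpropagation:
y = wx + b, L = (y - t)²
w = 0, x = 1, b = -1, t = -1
∂L/∂w = 0

y = wx + b = (0)(1) + -1 = -1
∂L/∂y = 2(y - t) = 2(-1 - -1) = 0
∂y/∂w = x = 1
∂L/∂w = ∂L/∂y · ∂y/∂w = 0 × 1 = 0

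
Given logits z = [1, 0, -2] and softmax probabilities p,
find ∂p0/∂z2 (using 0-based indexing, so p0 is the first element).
∂p0/∂z2 = -0.02477

p = softmax(z) = [0.7054, 0.2595, 0.03512]
p0 = 0.7054, p2 = 0.03512

∂p0/∂z2 = -p0 × p2 = -0.7054 × 0.03512 = -0.02477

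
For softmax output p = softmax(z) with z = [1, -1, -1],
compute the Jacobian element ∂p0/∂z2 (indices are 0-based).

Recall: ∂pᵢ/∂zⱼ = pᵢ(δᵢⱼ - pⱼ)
∂p0/∂z2 = -0.08382

p = softmax(z) = [0.787, 0.1065, 0.1065]
p0 = 0.787, p2 = 0.1065

∂p0/∂z2 = -p0 × p2 = -0.787 × 0.1065 = -0.08382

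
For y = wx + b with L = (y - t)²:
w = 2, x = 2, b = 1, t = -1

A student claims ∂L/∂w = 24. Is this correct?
Correct

y = (2)(2) + 1 = 5
∂L/∂y = 2(y - t) = 2(5 - -1) = 12
∂y/∂w = x = 2
∂L/∂w = 12 × 2 = 24

Claimed value: 24
Correct: The correct gradient is 24.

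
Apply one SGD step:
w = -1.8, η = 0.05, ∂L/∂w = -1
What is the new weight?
w_new = -1.75

w_new = w - η·∂L/∂w = -1.8 - 0.05×(-1) = -1.8 - (-0.05) = -1.75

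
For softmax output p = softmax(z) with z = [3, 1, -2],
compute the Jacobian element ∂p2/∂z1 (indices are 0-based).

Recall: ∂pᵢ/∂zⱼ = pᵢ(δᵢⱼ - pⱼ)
∂p2/∂z1 = -0.0006991

p = softmax(z) = [0.8756, 0.1185, 0.0059]
p2 = 0.0059, p1 = 0.1185

∂p2/∂z1 = -p2 × p1 = -0.0059 × 0.1185 = -0.0006991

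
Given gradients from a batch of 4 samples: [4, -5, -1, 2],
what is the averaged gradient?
Average gradient = 0

Average = (1/4)(4 + -5 + -1 + 2) = 0/4 = 0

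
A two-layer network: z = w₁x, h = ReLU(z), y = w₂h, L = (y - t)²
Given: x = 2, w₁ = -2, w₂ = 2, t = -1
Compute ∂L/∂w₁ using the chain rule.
∂L/∂w₁ = 0

Forward pass:
z = w₁x = -2×2 = -4
h = ReLU(-4) = 0
y = w₂h = 2×0 = 0

Backward pass:
∂L/∂y = 2(y - t) = 2(0 - -1) = 2
∂y/∂h = w₂ = 2
∂h/∂z = 0 (ReLU derivative)
∂z/∂w₁ = x = 2

∂L/∂w₁ = 2 × 2 × 0 × 2 = 0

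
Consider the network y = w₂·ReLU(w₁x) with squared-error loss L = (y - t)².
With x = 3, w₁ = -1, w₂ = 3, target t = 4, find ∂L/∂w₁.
∂L/∂w₁ = 0

Forward pass:
z = w₁x = -1×3 = -3
h = ReLU(-3) = 0
y = w₂h = 3×0 = 0

Backward pass:
∂L/∂y = 2(y - t) = 2(0 - 4) = -8
∂y/∂h = w₂ = 3
∂h/∂z = 0 (ReLU derivative)
∂z/∂w₁ = x = 3

∂L/∂w₁ = -8 × 3 × 0 × 3 = 0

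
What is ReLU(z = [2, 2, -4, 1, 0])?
h = [2, 2, 0, 1, 0]

ReLU applied element-wise: max(0,2)=2, max(0,2)=2, max(0,-4)=0, max(0,1)=1, max(0,0)=0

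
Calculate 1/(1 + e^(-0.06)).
0.515

sigmoid(0.06) = 1/(1 + e^(-0.06)) = 1/(1 + 0.9418) = 0.515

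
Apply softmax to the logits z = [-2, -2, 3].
p = [0.0066, 0.0066, 0.9867]

exp(z) = [0.1353, 0.1353, 20.09]
Sum = 20.36
p = [0.0066, 0.0066, 0.9867]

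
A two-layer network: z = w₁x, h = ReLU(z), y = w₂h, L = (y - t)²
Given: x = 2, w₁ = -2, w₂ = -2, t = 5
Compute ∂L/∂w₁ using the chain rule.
∂L/∂w₁ = 0

Forward pass:
z = w₁x = -2×2 = -4
h = ReLU(-4) = 0
y = w₂h = -2×0 = 0

Backward pass:
∂L/∂y = 2(y - t) = 2(0 - 5) = -10
∂y/∂h = w₂ = -2
∂h/∂z = 0 (ReLU derivative)
∂z/∂w₁ = x = 2

∂L/∂w₁ = -10 × -2 × 0 × 2 = 0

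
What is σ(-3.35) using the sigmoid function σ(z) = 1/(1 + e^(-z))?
0.0339

sigmoid(-3.35) = 1/(1 + e^(3.35)) = 1/(1 + 28.5) = 0.0339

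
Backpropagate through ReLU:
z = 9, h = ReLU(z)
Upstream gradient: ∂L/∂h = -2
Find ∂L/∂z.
∂L/∂z = -2

h = ReLU(9) = 9
Since z > 0: ∂h/∂z = 1
∂L/∂z = ∂L/∂h · ∂h/∂z = -2 × 1 = -2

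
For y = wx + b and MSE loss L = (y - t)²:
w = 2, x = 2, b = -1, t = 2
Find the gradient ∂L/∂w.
∂L/∂w = 4

y = wx + b = (2)(2) + -1 = 3
∂L/∂y = 2(y - t) = 2(3 - 2) = 2
∂y/∂w = x = 2
∂L/∂w = ∂L/∂y · ∂y/∂w = 2 × 2 = 4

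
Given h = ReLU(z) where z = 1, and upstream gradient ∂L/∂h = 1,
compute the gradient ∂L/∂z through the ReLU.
∂L/∂z = 1

h = ReLU(1) = 1
Since z > 0: ∂h/∂z = 1
∂L/∂z = ∂L/∂h · ∂h/∂z = 1 × 1 = 1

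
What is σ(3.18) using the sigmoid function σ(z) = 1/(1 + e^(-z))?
0.9601

sigmoid(3.18) = 1/(1 + e^(-3.18)) = 1/(1 + 0.04159) = 0.9601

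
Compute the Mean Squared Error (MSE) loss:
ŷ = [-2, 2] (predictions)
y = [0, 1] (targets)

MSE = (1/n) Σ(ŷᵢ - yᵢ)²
MSE = 2.5

MSE = (1/2)((-2-0)² + (2-1)²) = (1/2)(4 + 1) = 2.5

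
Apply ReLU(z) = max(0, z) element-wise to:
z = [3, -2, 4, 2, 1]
h = [3, 0, 4, 2, 1]

ReLU applied element-wise: max(0,3)=3, max(0,-2)=0, max(0,4)=4, max(0,2)=2, max(0,1)=1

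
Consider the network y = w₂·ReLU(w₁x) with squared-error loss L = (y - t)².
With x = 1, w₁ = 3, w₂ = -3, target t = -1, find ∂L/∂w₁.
∂L/∂w₁ = 48

Forward pass:
z = w₁x = 3×1 = 3
h = ReLU(3) = 3
y = w₂h = -3×3 = -9

Backward pass:
∂L/∂y = 2(y - t) = 2(-9 - -1) = -16
∂y/∂h = w₂ = -3
∂h/∂z = 1 (ReLU derivative)
∂z/∂w₁ = x = 1

∂L/∂w₁ = -16 × -3 × 1 × 1 = 48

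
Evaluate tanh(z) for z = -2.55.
-0.9879

tanh(-2.55) = (e^(-2.55) - e^(2.55))/(e^(-2.55) + e^(2.55)) = -0.9879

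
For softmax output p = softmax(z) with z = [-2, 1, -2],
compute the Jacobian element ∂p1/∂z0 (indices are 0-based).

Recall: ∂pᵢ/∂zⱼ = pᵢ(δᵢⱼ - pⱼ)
∂p1/∂z0 = -0.04118

p = softmax(z) = [0.04528, 0.9094, 0.04528]
p1 = 0.9094, p0 = 0.04528

∂p1/∂z0 = -p1 × p0 = -0.9094 × 0.04528 = -0.04118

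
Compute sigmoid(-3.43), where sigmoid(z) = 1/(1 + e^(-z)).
0.03137

sigmoid(-3.43) = 1/(1 + e^(3.43)) = 1/(1 + 30.88) = 0.03137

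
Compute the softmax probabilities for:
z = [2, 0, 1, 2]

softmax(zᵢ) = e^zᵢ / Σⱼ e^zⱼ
p = [0.3995, 0.0541, 0.147, 0.3995]

exp(z) = [7.389, 1, 2.718, 7.389]
Sum = 18.5
p = [0.3995, 0.0541, 0.147, 0.3995]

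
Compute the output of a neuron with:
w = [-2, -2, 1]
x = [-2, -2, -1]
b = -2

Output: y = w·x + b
y = 5

y = (-2)(-2) + (-2)(-2) + (1)(-1) + -2 = 5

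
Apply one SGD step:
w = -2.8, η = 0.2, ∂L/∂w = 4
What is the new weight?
w_new = -3.6

w_new = w - η·∂L/∂w = -2.8 - 0.2×(4) = -2.8 - (0.8) = -3.6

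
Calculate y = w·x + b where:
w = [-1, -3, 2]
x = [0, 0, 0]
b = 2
y = 2

y = (-1)(0) + (-3)(0) + (2)(0) + 2 = 2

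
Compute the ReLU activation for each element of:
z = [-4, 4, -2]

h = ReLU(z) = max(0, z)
h = [0, 4, 0]

ReLU applied element-wise: max(0,-4)=0, max(0,4)=4, max(0,-2)=0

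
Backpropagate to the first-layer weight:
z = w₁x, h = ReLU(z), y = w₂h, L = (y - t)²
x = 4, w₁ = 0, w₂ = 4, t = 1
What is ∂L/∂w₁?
∂L/∂w₁ = 0

Forward pass:
z = w₁x = 0×4 = 0
h = ReLU(0) = 0
y = w₂h = 4×0 = 0

Backward pass:
∂L/∂y = 2(y - t) = 2(0 - 1) = -2
∂y/∂h = w₂ = 4
∂h/∂z = 0 (ReLU derivative)
∂z/∂w₁ = x = 4

∂L/∂w₁ = -2 × 4 × 0 × 4 = 0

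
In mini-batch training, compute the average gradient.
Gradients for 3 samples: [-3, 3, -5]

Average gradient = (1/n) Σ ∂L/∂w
Average gradient = -1.667

Average = (1/3)(-3 + 3 + -5) = -5/3 = -1.667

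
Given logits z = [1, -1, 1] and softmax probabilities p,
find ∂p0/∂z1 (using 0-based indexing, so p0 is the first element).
∂p0/∂z1 = -0.02968

p = softmax(z) = [0.4683, 0.06338, 0.4683]
p0 = 0.4683, p1 = 0.06338

∂p0/∂z1 = -p0 × p1 = -0.4683 × 0.06338 = -0.02968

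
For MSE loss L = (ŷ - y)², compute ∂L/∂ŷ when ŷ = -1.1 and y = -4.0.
∂L/∂ŷ = 5.8

∂L/∂ŷ = 2(ŷ - y) = 2(-1.1 - -4.0) = 2(2.9) = 5.8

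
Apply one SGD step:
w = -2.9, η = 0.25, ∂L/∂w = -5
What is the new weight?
w_new = -1.65

w_new = w - η·∂L/∂w = -2.9 - 0.25×(-5) = -2.9 - (-1.25) = -1.65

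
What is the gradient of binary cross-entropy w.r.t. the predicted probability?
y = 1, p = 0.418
∂L/∂p = -2.392

∂L/∂p = -y/p + (1-y)/(1-p) = -1/0.418 + 0 = -2.392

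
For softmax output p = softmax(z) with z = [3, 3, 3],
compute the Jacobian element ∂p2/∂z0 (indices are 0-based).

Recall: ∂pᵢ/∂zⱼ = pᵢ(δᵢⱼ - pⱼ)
∂p2/∂z0 = -0.1111

p = softmax(z) = [0.3333, 0.3333, 0.3333]
p2 = 0.3333, p0 = 0.3333

∂p2/∂z0 = -p2 × p0 = -0.3333 × 0.3333 = -0.1111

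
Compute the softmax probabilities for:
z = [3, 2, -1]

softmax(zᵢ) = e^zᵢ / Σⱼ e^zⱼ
p = [0.7214, 0.2654, 0.0132]

exp(z) = [20.09, 7.389, 0.3679]
Sum = 27.84
p = [0.7214, 0.2654, 0.0132]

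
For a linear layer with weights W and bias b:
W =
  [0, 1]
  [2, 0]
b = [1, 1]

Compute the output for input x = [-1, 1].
y = [2, -1]

Wx = [0×-1 + 1×1, 2×-1 + 0×1]
   = [1, -2]
y = Wx + b = [1 + 1, -2 + 1] = [2, -1]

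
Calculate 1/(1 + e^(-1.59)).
0.8306

sigmoid(1.59) = 1/(1 + e^(-1.59)) = 1/(1 + 0.2039) = 0.8306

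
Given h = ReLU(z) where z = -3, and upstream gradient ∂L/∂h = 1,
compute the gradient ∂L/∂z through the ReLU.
∂L/∂z = 0

h = ReLU(-3) = 0
Since z < 0: ∂h/∂z = 0
∂L/∂z = ∂L/∂h · ∂h/∂z = 1 × 0 = 0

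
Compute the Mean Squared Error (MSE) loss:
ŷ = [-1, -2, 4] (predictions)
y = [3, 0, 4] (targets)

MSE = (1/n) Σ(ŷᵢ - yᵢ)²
MSE = 6.667

MSE = (1/3)((-1-3)² + (-2-0)² + (4-4)²) = (1/3)(16 + 4 + 0) = 6.667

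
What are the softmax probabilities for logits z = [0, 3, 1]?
p = [0.042, 0.8438, 0.1142]

exp(z) = [1, 20.09, 2.718]
Sum = 23.8
p = [0.042, 0.8438, 0.1142]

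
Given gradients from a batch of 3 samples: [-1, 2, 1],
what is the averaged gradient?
Average gradient = 0.6667

Average = (1/3)(-1 + 2 + 1) = 2/3 = 0.6667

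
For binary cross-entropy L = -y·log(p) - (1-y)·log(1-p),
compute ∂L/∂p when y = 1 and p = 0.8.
∂L/∂p = -1.25

∂L/∂p = -y/p + (1-y)/(1-p) = -1/0.8 + 0 = -1.25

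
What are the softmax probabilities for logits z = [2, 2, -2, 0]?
p = [0.4643, 0.4643, 0.0085, 0.0628]

exp(z) = [7.389, 7.389, 0.1353, 1]
Sum = 15.91
p = [0.4643, 0.4643, 0.0085, 0.0628]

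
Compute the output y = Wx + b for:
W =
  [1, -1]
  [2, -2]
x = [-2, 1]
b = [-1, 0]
y = [-4, -6]

Wx = [1×-2 + -1×1, 2×-2 + -2×1]
   = [-3, -6]
y = Wx + b = [-3 + -1, -6 + 0] = [-4, -6]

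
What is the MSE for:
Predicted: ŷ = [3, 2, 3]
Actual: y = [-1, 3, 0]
MSE = 8.667

MSE = (1/3)((3--1)² + (2-3)² + (3-0)²) = (1/3)(16 + 1 + 9) = 8.667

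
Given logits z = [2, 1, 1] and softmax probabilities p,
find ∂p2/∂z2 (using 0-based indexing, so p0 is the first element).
∂p2/∂z2 = 0.167

p = softmax(z) = [0.5761, 0.2119, 0.2119]
p2 = 0.2119

∂p2/∂z2 = p2(1 - p2) = 0.2119 × (1 - 0.2119) = 0.167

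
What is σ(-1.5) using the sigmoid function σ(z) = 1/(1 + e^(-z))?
0.1824

sigmoid(-1.5) = 1/(1 + e^(1.5)) = 1/(1 + 4.482) = 0.1824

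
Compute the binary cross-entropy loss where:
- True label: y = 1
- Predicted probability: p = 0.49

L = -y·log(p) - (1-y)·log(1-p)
L = 0.7133

L = -1·log(0.49) - 0·log(0.51) = -log(0.49) = 0.7133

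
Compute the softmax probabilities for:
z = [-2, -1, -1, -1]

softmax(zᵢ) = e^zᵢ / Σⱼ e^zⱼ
p = [0.1092, 0.2969, 0.2969, 0.2969]

exp(z) = [0.1353, 0.3679, 0.3679, 0.3679]
Sum = 1.239
p = [0.1092, 0.2969, 0.2969, 0.2969]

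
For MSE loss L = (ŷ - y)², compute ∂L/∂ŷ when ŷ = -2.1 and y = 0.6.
∂L/∂ŷ = -5.4

∂L/∂ŷ = 2(ŷ - y) = 2(-2.1 - 0.6) = 2(-2.7) = -5.4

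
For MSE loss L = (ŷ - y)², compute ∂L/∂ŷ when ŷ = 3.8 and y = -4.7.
∂L/∂ŷ = 17.0

∂L/∂ŷ = 2(ŷ - y) = 2(3.8 - -4.7) = 2(8.5) = 17.0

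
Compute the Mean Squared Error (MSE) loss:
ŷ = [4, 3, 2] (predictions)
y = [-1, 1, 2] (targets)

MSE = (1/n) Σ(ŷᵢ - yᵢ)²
MSE = 9.667

MSE = (1/3)((4--1)² + (3-1)² + (2-2)²) = (1/3)(25 + 4 + 0) = 9.667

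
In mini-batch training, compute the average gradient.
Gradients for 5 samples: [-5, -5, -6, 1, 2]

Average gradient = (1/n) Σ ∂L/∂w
Average gradient = -2.6

Average = (1/5)(-5 + -5 + -6 + 1 + 2) = -13/5 = -2.6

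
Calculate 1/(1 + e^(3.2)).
0.03917

sigmoid(-3.2) = 1/(1 + e^(3.2)) = 1/(1 + 24.53) = 0.03917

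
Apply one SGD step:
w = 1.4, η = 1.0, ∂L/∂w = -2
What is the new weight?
w_new = 3.4

w_new = w - η·∂L/∂w = 1.4 - 1.0×(-2) = 1.4 - (-2) = 3.4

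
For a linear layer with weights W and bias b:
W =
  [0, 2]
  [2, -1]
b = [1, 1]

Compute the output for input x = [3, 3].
y = [7, 4]

Wx = [0×3 + 2×3, 2×3 + -1×3]
   = [6, 3]
y = Wx + b = [6 + 1, 3 + 1] = [7, 4]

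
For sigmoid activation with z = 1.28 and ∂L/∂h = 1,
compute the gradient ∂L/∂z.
∂L/∂z = 0.1702

σ(1.28) = 0.7824
σ'(1.28) = σ(1.28)(1 - σ(1.28)) = 0.7824 × 0.2176 = 0.1702
∂L/∂z = ∂L/∂h · σ'(z) = 1 × 0.1702 = 0.1702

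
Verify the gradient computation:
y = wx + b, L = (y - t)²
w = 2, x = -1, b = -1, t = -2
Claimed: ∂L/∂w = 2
Correct

y = (2)(-1) + -1 = -3
∂L/∂y = 2(y - t) = 2(-3 - -2) = -2
∂y/∂w = x = -1
∂L/∂w = -2 × -1 = 2

Claimed value: 2
Correct: The correct gradient is 2.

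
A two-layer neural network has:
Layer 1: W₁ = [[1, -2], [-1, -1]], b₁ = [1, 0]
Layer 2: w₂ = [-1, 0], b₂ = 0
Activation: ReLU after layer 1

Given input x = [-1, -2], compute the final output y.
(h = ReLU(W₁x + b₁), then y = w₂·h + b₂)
y = -4

Layer 1 pre-activation: z₁ = [4, 3]
After ReLU: h = [4, 3]
Layer 2 output: y = -1×4 + 0×3 + 0 = -4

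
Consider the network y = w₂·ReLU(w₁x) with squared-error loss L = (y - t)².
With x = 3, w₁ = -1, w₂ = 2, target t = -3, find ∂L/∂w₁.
∂L/∂w₁ = 0

Forward pass:
z = w₁x = -1×3 = -3
h = ReLU(-3) = 0
y = w₂h = 2×0 = 0

Backward pass:
∂L/∂y = 2(y - t) = 2(0 - -3) = 6
∂y/∂h = w₂ = 2
∂h/∂z = 0 (ReLU derivative)
∂z/∂w₁ = x = 3

∂L/∂w₁ = 6 × 2 × 0 × 3 = 0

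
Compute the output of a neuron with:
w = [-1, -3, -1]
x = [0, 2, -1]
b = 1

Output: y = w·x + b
y = -4

y = (-1)(0) + (-3)(2) + (-1)(-1) + 1 = -4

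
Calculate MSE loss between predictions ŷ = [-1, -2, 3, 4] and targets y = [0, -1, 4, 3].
MSE = 1

MSE = (1/4)((-1-0)² + (-2--1)² + (3-4)² + (4-3)²) = (1/4)(1 + 1 + 1 + 1) = 1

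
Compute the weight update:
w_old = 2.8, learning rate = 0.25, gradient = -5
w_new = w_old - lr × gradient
w_new = 4.05

w_new = w - η·∂L/∂w = 2.8 - 0.25×(-5) = 2.8 - (-1.25) = 4.05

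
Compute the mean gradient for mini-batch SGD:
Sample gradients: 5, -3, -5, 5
Average gradient = 0.5

Average = (1/4)(5 + -3 + -5 + 5) = 2/4 = 0.5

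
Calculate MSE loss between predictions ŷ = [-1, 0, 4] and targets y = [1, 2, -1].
MSE = 11

MSE = (1/3)((-1-1)² + (0-2)² + (4--1)²) = (1/3)(4 + 4 + 25) = 11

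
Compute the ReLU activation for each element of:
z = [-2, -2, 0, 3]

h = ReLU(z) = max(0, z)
h = [0, 0, 0, 3]

ReLU applied element-wise: max(0,-2)=0, max(0,-2)=0, max(0,0)=0, max(0,3)=3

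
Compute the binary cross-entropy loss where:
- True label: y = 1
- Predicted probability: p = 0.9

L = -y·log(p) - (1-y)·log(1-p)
L = 0.1054

L = -1·log(0.9) - 0·log(0.1) = -log(0.9) = 0.1054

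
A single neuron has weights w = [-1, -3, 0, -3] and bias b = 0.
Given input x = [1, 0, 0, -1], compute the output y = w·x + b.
y = 2

y = (-1)(1) + (-3)(0) + (0)(0) + (-3)(-1) + 0 = 2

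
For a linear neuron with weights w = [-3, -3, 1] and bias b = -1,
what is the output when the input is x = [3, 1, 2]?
y = -11

y = (-3)(3) + (-3)(1) + (1)(2) + -1 = -11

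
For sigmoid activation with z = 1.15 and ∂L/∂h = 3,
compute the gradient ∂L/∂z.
∂L/∂z = 0.548

σ(1.15) = 0.7595
σ'(1.15) = σ(1.15)(1 - σ(1.15)) = 0.7595 × 0.2405 = 0.1827
∂L/∂z = ∂L/∂h · σ'(z) = 3 × 0.1827 = 0.548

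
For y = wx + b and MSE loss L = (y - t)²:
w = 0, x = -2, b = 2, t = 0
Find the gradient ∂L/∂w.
∂L/∂w = -8

y = wx + b = (0)(-2) + 2 = 2
∂L/∂y = 2(y - t) = 2(2 - 0) = 4
∂y/∂w = x = -2
∂L/∂w = ∂L/∂y · ∂y/∂w = 4 × -2 = -8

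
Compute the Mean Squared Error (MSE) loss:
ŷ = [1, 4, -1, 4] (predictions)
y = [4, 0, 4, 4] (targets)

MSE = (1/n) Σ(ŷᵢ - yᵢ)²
MSE = 12.5

MSE = (1/4)((1-4)² + (4-0)² + (-1-4)² + (4-4)²) = (1/4)(9 + 16 + 25 + 0) = 12.5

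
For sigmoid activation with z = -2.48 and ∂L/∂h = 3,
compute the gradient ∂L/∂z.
∂L/∂z = 0.2139

σ(-2.48) = 0.07727
σ'(-2.48) = σ(-2.48)(1 - σ(-2.48)) = 0.07727 × 0.9227 = 0.0713
∂L/∂z = ∂L/∂h · σ'(z) = 3 × 0.0713 = 0.2139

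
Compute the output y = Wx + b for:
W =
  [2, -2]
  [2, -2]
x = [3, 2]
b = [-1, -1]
y = [1, 1]

Wx = [2×3 + -2×2, 2×3 + -2×2]
   = [2, 2]
y = Wx + b = [2 + -1, 2 + -1] = [1, 1]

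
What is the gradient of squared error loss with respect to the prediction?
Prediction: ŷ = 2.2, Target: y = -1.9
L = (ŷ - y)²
∂L/∂ŷ = 8.2

∂L/∂ŷ = 2(ŷ - y) = 2(2.2 - -1.9) = 2(4.1) = 8.2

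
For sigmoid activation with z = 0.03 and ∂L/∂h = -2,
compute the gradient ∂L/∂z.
∂L/∂z = -0.4999

σ(0.03) = 0.5075
σ'(0.03) = σ(0.03)(1 - σ(0.03)) = 0.5075 × 0.4925 = 0.2499
∂L/∂z = ∂L/∂h · σ'(z) = -2 × 0.2499 = -0.4999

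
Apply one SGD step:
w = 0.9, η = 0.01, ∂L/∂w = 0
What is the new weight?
w_new = 0.9

w_new = w - η·∂L/∂w = 0.9 - 0.01×(0) = 0.9 - (0) = 0.9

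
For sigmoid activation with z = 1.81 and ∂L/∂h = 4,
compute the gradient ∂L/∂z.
∂L/∂z = 0.4834

σ(1.81) = 0.8594
σ'(1.81) = σ(1.81)(1 - σ(1.81)) = 0.8594 × 0.1406 = 0.1209
∂L/∂z = ∂L/∂h · σ'(z) = 4 × 0.1209 = 0.4834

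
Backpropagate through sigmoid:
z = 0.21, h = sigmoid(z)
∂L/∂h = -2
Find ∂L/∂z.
∂L/∂z = -0.4945

σ(0.21) = 0.5523
σ'(0.21) = σ(0.21)(1 - σ(0.21)) = 0.5523 × 0.4477 = 0.2473
∂L/∂z = ∂L/∂h · σ'(z) = -2 × 0.2473 = -0.4945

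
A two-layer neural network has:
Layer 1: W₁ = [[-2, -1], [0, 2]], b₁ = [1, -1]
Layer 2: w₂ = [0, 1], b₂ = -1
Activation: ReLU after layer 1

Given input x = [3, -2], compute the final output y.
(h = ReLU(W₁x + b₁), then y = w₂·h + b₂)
y = -1

Layer 1 pre-activation: z₁ = [-3, -5]
After ReLU: h = [0, 0]
Layer 2 output: y = 0×0 + 1×0 + -1 = -1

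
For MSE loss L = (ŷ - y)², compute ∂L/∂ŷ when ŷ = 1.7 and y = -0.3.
∂L/∂ŷ = 4.0

∂L/∂ŷ = 2(ŷ - y) = 2(1.7 - -0.3) = 2(2.0) = 4.0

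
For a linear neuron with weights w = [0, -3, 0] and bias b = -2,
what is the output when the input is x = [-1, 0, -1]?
y = -2

y = (0)(-1) + (-3)(0) + (0)(-1) + -2 = -2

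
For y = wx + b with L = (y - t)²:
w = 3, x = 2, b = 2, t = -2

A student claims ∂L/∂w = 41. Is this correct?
Incorrect

y = (3)(2) + 2 = 8
∂L/∂y = 2(y - t) = 2(8 - -2) = 20
∂y/∂w = x = 2
∂L/∂w = 20 × 2 = 40

Claimed value: 41
Incorrect: The correct gradient is 40.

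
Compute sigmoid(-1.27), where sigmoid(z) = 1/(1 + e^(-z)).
0.2193

sigmoid(-1.27) = 1/(1 + e^(1.27)) = 1/(1 + 3.561) = 0.2193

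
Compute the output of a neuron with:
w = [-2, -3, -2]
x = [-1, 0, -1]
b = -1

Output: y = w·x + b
y = 3

y = (-2)(-1) + (-3)(0) + (-2)(-1) + -1 = 3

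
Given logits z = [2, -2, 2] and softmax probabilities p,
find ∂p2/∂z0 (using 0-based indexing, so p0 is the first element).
∂p2/∂z0 = -0.2455

p = softmax(z) = [0.4955, 0.009075, 0.4955]
p2 = 0.4955, p0 = 0.4955

∂p2/∂z0 = -p2 × p0 = -0.4955 × 0.4955 = -0.2455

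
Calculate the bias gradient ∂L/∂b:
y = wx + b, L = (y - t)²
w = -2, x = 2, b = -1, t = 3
∂L/∂b = -16

y = wx + b = (-2)(2) + -1 = -5
∂L/∂y = 2(y - t) = 2(-5 - 3) = -16
∂y/∂b = 1
∂L/∂b = ∂L/∂y · ∂y/∂b = -16 × 1 = -16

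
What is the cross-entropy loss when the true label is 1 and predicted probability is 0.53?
L = 0.6349

L = -1·log(0.53) - 0·log(0.47) = -log(0.53) = 0.6349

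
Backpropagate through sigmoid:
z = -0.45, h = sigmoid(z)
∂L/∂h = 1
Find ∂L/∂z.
∂L/∂z = 0.2378

σ(-0.45) = 0.3894
σ'(-0.45) = σ(-0.45)(1 - σ(-0.45)) = 0.3894 × 0.6106 = 0.2378
∂L/∂z = ∂L/∂h · σ'(z) = 1 × 0.2378 = 0.2378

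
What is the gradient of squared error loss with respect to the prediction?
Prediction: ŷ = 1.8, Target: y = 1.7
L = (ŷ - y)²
∂L/∂ŷ = 0.2

∂L/∂ŷ = 2(ŷ - y) = 2(1.8 - 1.7) = 2(0.1) = 0.2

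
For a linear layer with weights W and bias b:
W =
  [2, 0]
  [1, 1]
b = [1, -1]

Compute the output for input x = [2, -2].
y = [5, -1]

Wx = [2×2 + 0×-2, 1×2 + 1×-2]
   = [4, 0]
y = Wx + b = [4 + 1, 0 + -1] = [5, -1]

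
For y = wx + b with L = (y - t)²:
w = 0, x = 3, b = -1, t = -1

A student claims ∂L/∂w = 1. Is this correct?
Incorrect

y = (0)(3) + -1 = -1
∂L/∂y = 2(y - t) = 2(-1 - -1) = 0
∂y/∂w = x = 3
∂L/∂w = 0 × 3 = 0

Claimed value: 1
Incorrect: The correct gradient is 0.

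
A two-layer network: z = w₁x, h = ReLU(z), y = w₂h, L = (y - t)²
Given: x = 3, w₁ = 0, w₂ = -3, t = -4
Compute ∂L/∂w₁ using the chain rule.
∂L/∂w₁ = 0

Forward pass:
z = w₁x = 0×3 = 0
h = ReLU(0) = 0
y = w₂h = -3×0 = 0

Backward pass:
∂L/∂y = 2(y - t) = 2(0 - -4) = 8
∂y/∂h = w₂ = -3
∂h/∂z = 0 (ReLU derivative)
∂z/∂w₁ = x = 3

∂L/∂w₁ = 8 × -3 × 0 × 3 = 0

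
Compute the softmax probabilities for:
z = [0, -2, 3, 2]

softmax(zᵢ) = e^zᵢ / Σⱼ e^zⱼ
p = [0.035, 0.0047, 0.702, 0.2583]

exp(z) = [1, 0.1353, 20.09, 7.389]
Sum = 28.61
p = [0.035, 0.0047, 0.702, 0.2583]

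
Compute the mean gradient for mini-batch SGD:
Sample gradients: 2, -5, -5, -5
Average gradient = -3.25

Average = (1/4)(2 + -5 + -5 + -5) = -13/4 = -3.25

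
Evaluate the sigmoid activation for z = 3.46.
0.9695

sigmoid(3.46) = 1/(1 + e^(-3.46)) = 1/(1 + 0.03143) = 0.9695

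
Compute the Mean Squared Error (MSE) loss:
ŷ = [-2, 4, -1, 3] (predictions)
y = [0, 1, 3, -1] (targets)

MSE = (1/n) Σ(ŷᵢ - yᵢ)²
MSE = 11.25

MSE = (1/4)((-2-0)² + (4-1)² + (-1-3)² + (3--1)²) = (1/4)(4 + 9 + 16 + 16) = 11.25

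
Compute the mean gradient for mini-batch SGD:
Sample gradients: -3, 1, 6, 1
Average gradient = 1.25

Average = (1/4)(-3 + 1 + 6 + 1) = 5/4 = 1.25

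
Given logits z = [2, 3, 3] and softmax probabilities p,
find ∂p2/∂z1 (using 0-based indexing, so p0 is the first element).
∂p2/∂z1 = -0.1784

p = softmax(z) = [0.1554, 0.4223, 0.4223]
p2 = 0.4223, p1 = 0.4223

∂p2/∂z1 = -p2 × p1 = -0.4223 × 0.4223 = -0.1784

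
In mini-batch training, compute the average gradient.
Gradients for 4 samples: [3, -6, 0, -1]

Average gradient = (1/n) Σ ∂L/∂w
Average gradient = -1

Average = (1/4)(3 + -6 + 0 + -1) = -4/4 = -1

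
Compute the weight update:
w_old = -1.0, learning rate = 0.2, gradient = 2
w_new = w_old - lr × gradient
w_new = -1.4

w_new = w - η·∂L/∂w = -1.0 - 0.2×(2) = -1.0 - (0.4) = -1.4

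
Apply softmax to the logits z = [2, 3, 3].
p = [0.1554, 0.4223, 0.4223]

exp(z) = [7.389, 20.09, 20.09]
Sum = 47.56
p = [0.1554, 0.4223, 0.4223]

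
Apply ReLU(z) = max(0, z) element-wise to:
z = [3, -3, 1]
h = [3, 0, 1]

ReLU applied element-wise: max(0,3)=3, max(0,-3)=0, max(0,1)=1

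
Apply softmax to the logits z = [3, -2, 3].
p = [0.4983, 0.0034, 0.4983]

exp(z) = [20.09, 0.1353, 20.09]
Sum = 40.31
p = [0.4983, 0.0034, 0.4983]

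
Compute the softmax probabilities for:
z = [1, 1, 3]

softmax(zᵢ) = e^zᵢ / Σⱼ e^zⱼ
p = [0.1065, 0.1065, 0.787]

exp(z) = [2.718, 2.718, 20.09]
Sum = 25.52
p = [0.1065, 0.1065, 0.787]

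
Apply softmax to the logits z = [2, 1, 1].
p = [0.5761, 0.2119, 0.2119]

exp(z) = [7.389, 2.718, 2.718]
Sum = 12.83
p = [0.5761, 0.2119, 0.2119]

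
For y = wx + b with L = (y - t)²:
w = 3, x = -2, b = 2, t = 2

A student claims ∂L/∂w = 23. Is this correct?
Incorrect

y = (3)(-2) + 2 = -4
∂L/∂y = 2(y - t) = 2(-4 - 2) = -12
∂y/∂w = x = -2
∂L/∂w = -12 × -2 = 24

Claimed value: 23
Incorrect: The correct gradient is 24.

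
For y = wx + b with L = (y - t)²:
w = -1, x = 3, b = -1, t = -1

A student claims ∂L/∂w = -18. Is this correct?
Correct

y = (-1)(3) + -1 = -4
∂L/∂y = 2(y - t) = 2(-4 - -1) = -6
∂y/∂w = x = 3
∂L/∂w = -6 × 3 = -18

Claimed value: -18
Correct: The correct gradient is -18.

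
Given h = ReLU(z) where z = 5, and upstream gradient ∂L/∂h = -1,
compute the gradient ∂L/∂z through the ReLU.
∂L/∂z = -1

h = ReLU(5) = 5
Since z > 0: ∂h/∂z = 1
∂L/∂z = ∂L/∂h · ∂h/∂z = -1 × 1 = -1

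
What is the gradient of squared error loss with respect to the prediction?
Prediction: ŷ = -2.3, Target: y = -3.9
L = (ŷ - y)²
∂L/∂ŷ = 3.2

∂L/∂ŷ = 2(ŷ - y) = 2(-2.3 - -3.9) = 2(1.6) = 3.2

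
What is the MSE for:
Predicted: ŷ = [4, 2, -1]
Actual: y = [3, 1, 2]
MSE = 3.667

MSE = (1/3)((4-3)² + (2-1)² + (-1-2)²) = (1/3)(1 + 1 + 9) = 3.667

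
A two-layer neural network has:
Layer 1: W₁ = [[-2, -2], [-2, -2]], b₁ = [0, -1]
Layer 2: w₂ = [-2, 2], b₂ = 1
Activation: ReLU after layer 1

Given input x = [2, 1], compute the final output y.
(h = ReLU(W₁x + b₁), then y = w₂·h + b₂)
y = 1

Layer 1 pre-activation: z₁ = [-6, -7]
After ReLU: h = [0, 0]
Layer 2 output: y = -2×0 + 2×0 + 1 = 1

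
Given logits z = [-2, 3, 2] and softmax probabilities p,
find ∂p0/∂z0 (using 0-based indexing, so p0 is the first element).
∂p0/∂z0 = 0.004878

p = softmax(z) = [0.004902, 0.7275, 0.2676]
p0 = 0.004902

∂p0/∂z0 = p0(1 - p0) = 0.004902 × (1 - 0.004902) = 0.004878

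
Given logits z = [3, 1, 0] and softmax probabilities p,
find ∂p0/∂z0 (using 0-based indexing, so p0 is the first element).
∂p0/∂z0 = 0.1318

p = softmax(z) = [0.8438, 0.1142, 0.04201]
p0 = 0.8438

∂p0/∂z0 = p0(1 - p0) = 0.8438 × (1 - 0.8438) = 0.1318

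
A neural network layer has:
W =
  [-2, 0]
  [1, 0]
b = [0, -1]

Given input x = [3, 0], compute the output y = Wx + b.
y = [-6, 2]

Wx = [-2×3 + 0×0, 1×3 + 0×0]
   = [-6, 3]
y = Wx + b = [-6 + 0, 3 + -1] = [-6, 2]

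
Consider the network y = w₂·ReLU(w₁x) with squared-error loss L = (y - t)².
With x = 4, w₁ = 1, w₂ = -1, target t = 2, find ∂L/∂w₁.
∂L/∂w₁ = 48

Forward pass:
z = w₁x = 1×4 = 4
h = ReLU(4) = 4
y = w₂h = -1×4 = -4

Backward pass:
∂L/∂y = 2(y - t) = 2(-4 - 2) = -12
∂y/∂h = w₂ = -1
∂h/∂z = 1 (ReLU derivative)
∂z/∂w₁ = x = 4

∂L/∂w₁ = -12 × -1 × 1 × 4 = 48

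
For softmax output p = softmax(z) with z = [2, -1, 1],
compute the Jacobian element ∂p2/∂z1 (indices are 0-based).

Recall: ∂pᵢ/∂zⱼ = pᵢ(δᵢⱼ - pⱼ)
∂p2/∂z1 = -0.009113

p = softmax(z) = [0.7054, 0.03512, 0.2595]
p2 = 0.2595, p1 = 0.03512

∂p2/∂z1 = -p2 × p1 = -0.2595 × 0.03512 = -0.009113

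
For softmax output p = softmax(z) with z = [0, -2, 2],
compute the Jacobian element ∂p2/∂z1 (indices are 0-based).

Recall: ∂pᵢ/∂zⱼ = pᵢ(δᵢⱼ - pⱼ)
∂p2/∂z1 = -0.01376

p = softmax(z) = [0.1173, 0.01588, 0.8668]
p2 = 0.8668, p1 = 0.01588

∂p2/∂z1 = -p2 × p1 = -0.8668 × 0.01588 = -0.01376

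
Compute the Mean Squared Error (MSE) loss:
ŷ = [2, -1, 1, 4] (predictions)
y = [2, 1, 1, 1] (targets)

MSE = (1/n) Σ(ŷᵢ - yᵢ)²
MSE = 3.25

MSE = (1/4)((2-2)² + (-1-1)² + (1-1)² + (4-1)²) = (1/4)(0 + 4 + 0 + 9) = 3.25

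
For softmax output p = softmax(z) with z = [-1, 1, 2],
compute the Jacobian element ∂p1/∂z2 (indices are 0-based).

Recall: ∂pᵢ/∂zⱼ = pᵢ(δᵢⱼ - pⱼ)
∂p1/∂z2 = -0.183

p = softmax(z) = [0.03512, 0.2595, 0.7054]
p1 = 0.2595, p2 = 0.7054

∂p1/∂z2 = -p1 × p2 = -0.2595 × 0.7054 = -0.183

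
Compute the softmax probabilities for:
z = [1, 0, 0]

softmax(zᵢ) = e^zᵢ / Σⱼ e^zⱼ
p = [0.5761, 0.2119, 0.2119]

exp(z) = [2.718, 1, 1]
Sum = 4.718
p = [0.5761, 0.2119, 0.2119]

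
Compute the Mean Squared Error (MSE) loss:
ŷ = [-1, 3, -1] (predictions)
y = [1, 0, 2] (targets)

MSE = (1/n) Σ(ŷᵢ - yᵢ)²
MSE = 7.333

MSE = (1/3)((-1-1)² + (3-0)² + (-1-2)²) = (1/3)(4 + 9 + 9) = 7.333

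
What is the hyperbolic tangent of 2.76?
0.992

tanh(2.76) = (e^(2.76) - e^(-2.76))/(e^(2.76) + e^(-2.76)) = 0.992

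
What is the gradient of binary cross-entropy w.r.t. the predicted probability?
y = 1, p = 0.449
∂L/∂p = -2.227

∂L/∂p = -y/p + (1-y)/(1-p) = -1/0.449 + 0 = -2.227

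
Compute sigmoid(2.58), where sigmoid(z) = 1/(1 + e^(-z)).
0.9296

sigmoid(2.58) = 1/(1 + e^(-2.58)) = 1/(1 + 0.07577) = 0.9296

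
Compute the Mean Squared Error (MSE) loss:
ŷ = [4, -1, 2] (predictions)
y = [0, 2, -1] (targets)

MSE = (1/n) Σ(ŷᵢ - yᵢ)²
MSE = 11.33

MSE = (1/3)((4-0)² + (-1-2)² + (2--1)²) = (1/3)(16 + 9 + 9) = 11.33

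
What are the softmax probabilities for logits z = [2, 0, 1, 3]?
p = [0.2369, 0.0321, 0.0871, 0.6439]

exp(z) = [7.389, 1, 2.718, 20.09]
Sum = 31.19
p = [0.2369, 0.0321, 0.0871, 0.6439]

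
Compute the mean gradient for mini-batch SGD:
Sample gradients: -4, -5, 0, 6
Average gradient = -0.75

Average = (1/4)(-4 + -5 + 0 + 6) = -3/4 = -0.75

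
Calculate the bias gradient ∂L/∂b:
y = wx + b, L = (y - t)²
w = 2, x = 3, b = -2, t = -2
∂L/∂b = 12

y = wx + b = (2)(3) + -2 = 4
∂L/∂y = 2(y - t) = 2(4 - -2) = 12
∂y/∂b = 1
∂L/∂b = ∂L/∂y · ∂y/∂b = 12 × 1 = 12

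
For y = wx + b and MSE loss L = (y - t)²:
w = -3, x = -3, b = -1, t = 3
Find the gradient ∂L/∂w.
∂L/∂w = -30

y = wx + b = (-3)(-3) + -1 = 8
∂L/∂y = 2(y - t) = 2(8 - 3) = 10
∂y/∂w = x = -3
∂L/∂w = ∂L/∂y · ∂y/∂w = 10 × -3 = -30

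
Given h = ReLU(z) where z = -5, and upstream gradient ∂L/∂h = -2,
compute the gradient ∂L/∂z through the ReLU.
∂L/∂z = 0

h = ReLU(-5) = 0
Since z < 0: ∂h/∂z = 0
∂L/∂z = ∂L/∂h · ∂h/∂z = -2 × 0 = 0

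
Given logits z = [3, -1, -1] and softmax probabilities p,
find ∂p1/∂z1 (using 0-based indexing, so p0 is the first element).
∂p1/∂z1 = 0.01736

p = softmax(z) = [0.9647, 0.01767, 0.01767]
p1 = 0.01767

∂p1/∂z1 = p1(1 - p1) = 0.01767 × (1 - 0.01767) = 0.01736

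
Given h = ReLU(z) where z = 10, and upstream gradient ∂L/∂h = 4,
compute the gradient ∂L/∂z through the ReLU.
∂L/∂z = 4

h = ReLU(10) = 10
Since z > 0: ∂h/∂z = 1
∂L/∂z = ∂L/∂h · ∂h/∂z = 4 × 1 = 4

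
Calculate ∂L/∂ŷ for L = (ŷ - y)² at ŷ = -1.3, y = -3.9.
∂L/∂ŷ = 5.2

∂L/∂ŷ = 2(ŷ - y) = 2(-1.3 - -3.9) = 2(2.6) = 5.2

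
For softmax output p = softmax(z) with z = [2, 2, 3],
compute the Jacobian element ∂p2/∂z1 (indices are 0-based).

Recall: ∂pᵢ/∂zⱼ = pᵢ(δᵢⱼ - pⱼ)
∂p2/∂z1 = -0.1221

p = softmax(z) = [0.2119, 0.2119, 0.5761]
p2 = 0.5761, p1 = 0.2119

∂p2/∂z1 = -p2 × p1 = -0.5761 × 0.2119 = -0.1221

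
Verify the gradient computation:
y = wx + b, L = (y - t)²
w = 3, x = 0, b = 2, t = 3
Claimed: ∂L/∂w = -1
Incorrect

y = (3)(0) + 2 = 2
∂L/∂y = 2(y - t) = 2(2 - 3) = -2
∂y/∂w = x = 0
∂L/∂w = -2 × 0 = 0

Claimed value: -1
Incorrect: The correct gradient is 0.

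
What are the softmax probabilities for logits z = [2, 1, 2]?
p = [0.4223, 0.1554, 0.4223]

exp(z) = [7.389, 2.718, 7.389]
Sum = 17.5
p = [0.4223, 0.1554, 0.4223]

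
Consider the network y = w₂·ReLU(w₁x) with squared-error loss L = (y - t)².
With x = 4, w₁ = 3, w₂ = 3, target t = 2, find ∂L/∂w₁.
∂L/∂w₁ = 816

Forward pass:
z = w₁x = 3×4 = 12
h = ReLU(12) = 12
y = w₂h = 3×12 = 36

Backward pass:
∂L/∂y = 2(y - t) = 2(36 - 2) = 68
∂y/∂h = w₂ = 3
∂h/∂z = 1 (ReLU derivative)
∂z/∂w₁ = x = 4

∂L/∂w₁ = 68 × 3 × 1 × 4 = 816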